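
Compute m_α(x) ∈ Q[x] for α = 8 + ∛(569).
m_α(x) = x^3 - 24x^2 + 192x - 1081

Set β = α - 8 = ∛(569), so β^3 = 569. Then (α - 8)^3 - 569 = 0, i.e. α is a root of g(x) = (x - 8)^3 - 569 = x^3 - 24x^2 + 192x - 1081. Since g(x) = h(x - 8) where h(x) = x^3 - 569, and h is irreducible over Q (because 569 is not a perfect cube, so h has no rational root, and a monic cubic with no rational root is irreducible), g is also irreducible (irreducibility is preserved under the substitution x → x - 8). Hence m_α(x) = x^3 - 24x^2 + 192x - 1081.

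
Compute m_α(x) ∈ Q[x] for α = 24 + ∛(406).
m_α(x) = x^3 - 72x^2 + 1728x - 14230

Set β = α - 24 = ∛(406), so β^3 = 406. Then (α - 24)^3 - 406 = 0, i.e. α is a root of g(x) = (x - 24)^3 - 406 = x^3 - 72x^2 + 1728x - 14230. Since g(x) = h(x - 24) where h(x) = x^3 - 406, and h is irreducible over Q (because 406 is not a perfect cube, so h has no rational root, and a monic cubic with no rational root is irreducible), g is also irreducible (irreducibility is preserved under the substitution x → x - 24). Hence m_α(x) = x^3 - 72x^2 + 1728x - 14230.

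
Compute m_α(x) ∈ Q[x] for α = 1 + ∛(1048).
m_α(x) = x^3 - 3x^2 + 3x - 1049

Set β = α - 1 = ∛(1048), so β^3 = 1048. Then (α - 1)^3 - 1048 = 0, i.e. α is a root of g(x) = (x - 1)^3 - 1048 = x^3 - 3x^2 + 3x - 1049. Since g(x) = h(x - 1) where h(x) = x^3 - 1048, and h is irreducible over Q (because 1048 is not a perfect cube, so h has no rational root, and a monic cubic with no rational root is irreducible), g is also irreducible (irreducibility is preserved under the substitution x → x - 1). Hence m_α(x) = x^3 - 3x^2 + 3x - 1049.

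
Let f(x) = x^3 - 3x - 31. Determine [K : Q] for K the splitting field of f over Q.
[K : Q] = 6

By the rational root test, any rational root of the monic integer polynomial f(x) = x^3 - 3x - 31 must be an integer dividing the constant term -31, i.e. one of ±{1, 31}. Evaluating: f(1) = -33, f(-1) = -29, f(31) = 29667, f(-31) = -29729; none is 0, so f has no rational root and is therefore irreducible over Q (a cubic with no linear factor over a field is irreducible). For an irreducible cubic, the Galois group is A_3 or S_3 according as the discriminant disc(f) = -4a^3 - 27b^2 = -4·(-3)^3 - 27·(-31)^2 = -25839 is or is not a square in Q. Here disc(f) = -25839 is not a perfect square in Q, so the Galois group of f over Q is not contained in A_3 and must be all of S_3. The splitting field has degree |S_3| = 6 over Q, so [K : Q] = 6.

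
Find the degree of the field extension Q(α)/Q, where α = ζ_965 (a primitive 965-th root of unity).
[Q(α):Q] = 768

The minimal polynomial of ζ_965 over Q is the 965-th cyclotomic polynomial Φ_965(x), which is irreducible over Q and has degree φ(965) = 768. Hence [Q(α):Q] = φ(965) = 768.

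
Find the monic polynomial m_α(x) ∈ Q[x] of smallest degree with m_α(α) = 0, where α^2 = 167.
m_α(x) = x^2 - 167

α satisfies α^2 - 167 = 0, so x^2 - 167 annihilates α. Since d = 167 is squarefree and ≠ 1, it is not a perfect square in Q, so x^2 - 167 has no rational root and is therefore irreducible over Q (a degree-2 polynomial over a field is irreducible iff it has no root). Hence m_α(x) = x^2 - 167.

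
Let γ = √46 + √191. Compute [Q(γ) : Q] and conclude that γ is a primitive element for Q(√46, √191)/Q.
[Q(γ) : Q] = 4 (equivalently, Q(γ) = Q(√46, √191))

Obviously Q(γ) ⊆ Q(√46, √191), and [Q(√46, √191):Q] = 4 (since 46, 191 are distinct squarefree integers > 1 with 8786 not a perfect square). To show equality we compute the minimal polynomial of γ. From γ = √46 + √191: γ^2 = 46 + 2√(8786) + 191 = 237 + 2√(8786), so γ^2 - 237 = 2√(8786); squaring, (γ^2 - 237)^2 = 4·8786, i.e. γ^4 - 474γ^2 + 56169 - 35144 = 0, i.e. γ^4 - 474γ^2 + 21025 = 0. So γ is a root of x^4 - 474x^2 + 21025. This polynomial is irreducible over Q: it has no rational root (each ±√46 ± √191 is irrational), and any factorization into two quadratics over Q would force √(8786) ∈ Q (pairing opposite roots) or √46, √191 ∈ Q (other pairings), all impossible. Hence [Q(γ):Q] = 4 = [Q(√46, √191):Q], so Q(γ) = Q(√46, √191).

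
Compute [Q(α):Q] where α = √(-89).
[Q(α):Q] = 2

[Q(α):Q] equals the degree of the minimal polynomial of α. Here α^2 = -89 and x^2 + 89 is irreducible (d = -89 is squarefree, ≠ 1, hence not a square), so deg(m_α) = 2. Thus [Q(α):Q] = 2.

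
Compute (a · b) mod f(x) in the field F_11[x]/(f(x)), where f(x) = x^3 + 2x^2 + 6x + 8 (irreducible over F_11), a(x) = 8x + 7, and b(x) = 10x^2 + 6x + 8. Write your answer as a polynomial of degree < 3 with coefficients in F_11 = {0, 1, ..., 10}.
a · b ≡ 2x^2 + 10 (mod f(x))

Multiply in F_11[x]: a(x)·b(x) = (8x + 7)·(10x^2 + 6x + 8) = 3x^3 + 8x^2 + 7x + 1. This has degree ≥ 3, so divide by f(x) over F_11: 3x^3 + 8x^2 + 7x + 1 = (3)·(x^3 + 2x^2 + 6x + 8) + (2x^2 + 10). Hence a·b ≡ 2x^2 + 10 (mod f). (F_11[x]/(f) is a field with 11^3 = 1331 elements since f is irreducible of degree 3.)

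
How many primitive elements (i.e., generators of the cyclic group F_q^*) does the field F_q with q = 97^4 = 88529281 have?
There are φ(88529280) = 20213760 primitive elements

F_q^* is cyclic of order q - 1 = 88529280. A cyclic group of order m has exactly φ(m) generators. Here m = 88529280 = 2^7 · 3 · 5 · 7^2 · 941, so the number of primitive elements is φ(88529280) = 20213760.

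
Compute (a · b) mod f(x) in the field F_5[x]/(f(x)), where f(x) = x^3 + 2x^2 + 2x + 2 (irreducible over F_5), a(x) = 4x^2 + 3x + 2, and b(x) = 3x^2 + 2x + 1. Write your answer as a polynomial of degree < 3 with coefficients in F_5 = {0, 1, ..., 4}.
a · b ≡ x^2 + 2x + 1 (mod f(x))

Multiply in F_5[x]: a(x)·b(x) = (4x^2 + 3x + 2)·(3x^2 + 2x + 1) = 2x^4 + 2x^3 + x^2 + 2x + 2. This has degree ≥ 3, so divide by f(x) over F_5: 2x^4 + 2x^3 + x^2 + 2x + 2 = (2x + 3)·(x^3 + 2x^2 + 2x + 2) + (x^2 + 2x + 1). Hence a·b ≡ x^2 + 2x + 1 (mod f). (F_5[x]/(f) is a field with 5^3 = 125 elements since f is irreducible of degree 3.)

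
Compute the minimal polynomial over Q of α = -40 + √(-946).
m_α(x) = x^2 + 80x + 2546

From α + 40 = √(-946), squaring gives (α + 40)^2 = -946, i.e. α^2 + 80α + 1600 = -946, so α^2 + 80α + 2546 = 0. The discriminant of x^2 + 80x + 2546 is (80)^2 - 4·(2546) = 6400 - 10184 = -3784, and 4·(-946) is not a perfect square in Q since -946 is squarefree and ≠ 1. Hence x^2 + 80x + 2546 is irreducible over Q and is the minimal polynomial of α.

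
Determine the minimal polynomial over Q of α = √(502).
m_α(x) = x^2 - 502

α satisfies α^2 - 502 = 0, so x^2 - 502 annihilates α. Since d = 502 is squarefree and ≠ 1, it is not a perfect square in Q, so x^2 - 502 has no rational root and is therefore irreducible over Q (a degree-2 polynomial over a field is irreducible iff it has no root). Hence m_α(x) = x^2 - 502.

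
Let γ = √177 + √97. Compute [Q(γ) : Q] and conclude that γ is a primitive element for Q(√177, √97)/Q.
[Q(γ) : Q] = 4 (equivalently, Q(γ) = Q(√177, √97))

Obviously Q(γ) ⊆ Q(√177, √97), and [Q(√177, √97):Q] = 4 (since 177, 97 are distinct squarefree integers > 1 with 17169 not a perfect square). To show equality we compute the minimal polynomial of γ. From γ = √177 + √97: γ^2 = 177 + 2√(17169) + 97 = 274 + 2√(17169), so γ^2 - 274 = 2√(17169); squaring, (γ^2 - 274)^2 = 4·17169, i.e. γ^4 - 548γ^2 + 75076 - 68676 = 0, i.e. γ^4 - 548γ^2 + 6400 = 0. So γ is a root of x^4 - 548x^2 + 6400. This polynomial is irreducible over Q: it has no rational root (each ±√177 ± √97 is irrational), and any factorization into two quadratics over Q would force √(17169) ∈ Q (pairing opposite roots) or √177, √97 ∈ Q (other pairings), all impossible. Hence [Q(γ):Q] = 4 = [Q(√177, √97):Q], so Q(γ) = Q(√177, √97).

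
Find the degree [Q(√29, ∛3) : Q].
[Q(√29, ∛3) : Q] = 6

Let L = Q(√29, ∛3). Since Q(√29) ⊂ L and [Q(√29):Q] = 2, the tower law gives 2 | [L:Q]. Likewise Q(∛3) ⊂ L with [Q(∛3):Q] = 3 (because 3 is not a perfect cube), so 3 | [L:Q]. As gcd(2,3) = 1, [L:Q] is divisible by 6. Conversely L is generated over Q by √29 and ∛3, so [L:Q] ≤ 2·3 = 6. Therefore [Q(√29, ∛3) : Q] = 6.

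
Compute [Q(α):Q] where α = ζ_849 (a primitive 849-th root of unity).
[Q(α):Q] = 564

The minimal polynomial of ζ_849 over Q is the 849-th cyclotomic polynomial Φ_849(x), which is irreducible over Q and has degree φ(849) = 564. Hence [Q(α):Q] = φ(849) = 564.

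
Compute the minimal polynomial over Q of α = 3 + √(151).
m_α(x) = x^2 - 6x - 142

From α - 3 = √(151), squaring gives (α - 3)^2 = 151, i.e. α^2 - 6α + 9 = 151, so α^2 - 6α - 142 = 0. The discriminant of x^2 - 6x - 142 is (-6)^2 - 4·(-142) = 36 + 568 = 604, and 4·(151) is not a perfect square in Q since 151 is squarefree and ≠ 1. Hence x^2 - 6x - 142 is irreducible over Q and is the minimal polynomial of α.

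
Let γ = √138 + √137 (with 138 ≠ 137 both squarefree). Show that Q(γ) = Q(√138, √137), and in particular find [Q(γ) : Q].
[Q(γ) : Q] = 4 (equivalently, Q(γ) = Q(√138, √137))

Obviously Q(γ) ⊆ Q(√138, √137), and [Q(√138, √137):Q] = 4 (since 138, 137 are distinct squarefree integers > 1 with 18906 not a perfect square). To show equality we compute the minimal polynomial of γ. From γ = √138 + √137: γ^2 = 138 + 2√(18906) + 137 = 275 + 2√(18906), so γ^2 - 275 = 2√(18906); squaring, (γ^2 - 275)^2 = 4·18906, i.e. γ^4 - 550γ^2 + 75625 - 75624 = 0, i.e. γ^4 - 550γ^2 + 1 = 0. So γ is a root of x^4 - 550x^2 + 1. This polynomial is irreducible over Q: it has no rational root (each ±√138 ± √137 is irrational), and any factorization into two quadratics over Q would force √(18906) ∈ Q (pairing opposite roots) or √138, √137 ∈ Q (other pairings), all impossible. Hence [Q(γ):Q] = 4 = [Q(√138, √137):Q], so Q(γ) = Q(√138, √137).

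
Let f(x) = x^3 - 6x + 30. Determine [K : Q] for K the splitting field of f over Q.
[K : Q] = 6

By the rational root test, any rational root of the monic integer polynomial f(x) = x^3 - 6x + 30 must be an integer dividing the constant term 30, i.e. one of ±{1, 2, 3, 5, 6, 10, 15, 30}. Evaluating: f(1) = 25, f(-1) = 35, f(2) = 26, f(-2) = 34, f(3) = 39, f(-3) = 21, f(5) = 125, f(-5) = -65, f(6) = 210, f(-6) = -150, f(10) = 970, f(-10) = -910, f(15) = 3315, f(-15) = -3255, f(30) = 26850, f(-30) = -26790; none is 0, so f has no rational root and is therefore irreducible over Q (a cubic with no linear factor over a field is irreducible). For an irreducible cubic, the Galois group is A_3 or S_3 according as the discriminant disc(f) = -4a^3 - 27b^2 = -4·(-6)^3 - 27·(30)^2 = -23436 is or is not a square in Q. Here disc(f) = -23436 is not a perfect square in Q, so the Galois group of f over Q is not contained in A_3 and must be all of S_3. The splitting field has degree |S_3| = 6 over Q, so [K : Q] = 6.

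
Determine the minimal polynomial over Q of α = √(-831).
m_α(x) = x^2 + 831

α satisfies α^2 + 831 = 0, so x^2 + 831 annihilates α. Since d = -831 is squarefree and ≠ 1, it is not a perfect square in Q, so x^2 + 831 has no rational root and is therefore irreducible over Q (a degree-2 polynomial over a field is irreducible iff it has no root). Hence m_α(x) = x^2 + 831.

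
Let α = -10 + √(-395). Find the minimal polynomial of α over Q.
m_α(x) = x^2 + 20x + 495

From α + 10 = √(-395), squaring gives (α + 10)^2 = -395, i.e. α^2 + 20α + 100 = -395, so α^2 + 20α + 495 = 0. The discriminant of x^2 + 20x + 495 is (20)^2 - 4·(495) = 400 - 1980 = -1580, and 4·(-395) is not a perfect square in Q since -395 is squarefree and ≠ 1. Hence x^2 + 20x + 495 is irreducible over Q and is the minimal polynomial of α.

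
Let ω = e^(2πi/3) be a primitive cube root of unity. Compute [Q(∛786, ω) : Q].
[Q(∛786, ω) : Q] = 6

[Q(∛786):Q] = 3 (min poly x^3 - 786, irreducible since 786 is not a perfect cube). [Q(ω):Q] = 2 (min poly x^2 + x + 1). Since Q(∛786) ⊂ R and ω ∉ R, we have ω ∉ Q(∛786), so x^2 + x + 1 remains irreducible over Q(∛786) and [Q(∛786, ω) : Q(∛786)] = 2. By the tower law, [Q(∛786, ω) : Q] = 3 · 2 = 6. (In fact Q(∛786, ω) is the splitting field of x^3 - 786 over Q.)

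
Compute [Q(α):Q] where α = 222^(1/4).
[Q(α):Q] = 4

α is a root of x^4 - 222. By Eisenstein's criterion at the prime p = 2 (which divides the constant term 222 but p^2 = 4 does not, since 222 is squarefree), x^4 - 222 is irreducible over Q. Hence [Q(α):Q] = 4.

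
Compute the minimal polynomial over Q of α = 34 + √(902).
m_α(x) = x^2 - 68x + 254

From α - 34 = √(902), squaring gives (α - 34)^2 = 902, i.e. α^2 - 68α + 1156 = 902, so α^2 - 68α + 254 = 0. The discriminant of x^2 - 68x + 254 is (-68)^2 - 4·(254) = 4624 - 1016 = 3608, and 4·(902) is not a perfect square in Q since 902 is squarefree and ≠ 1. Hence x^2 - 68x + 254 is irreducible over Q and is the minimal polynomial of α.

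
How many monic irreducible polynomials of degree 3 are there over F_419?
There are 24519880 monic irreducible polynomials of degree 3 over F_419

Each element of F_{419^3} that lies in no proper subfield is a root of exactly one monic irreducible of degree 3 over F_419, and each such polynomial has 3 distinct roots in F_{419^3}. By Möbius inversion the count is N_419(3) = (1/3) Σ_{d|3} μ(3/d) · 419^d = (1/3)(μ(3)·419^1 + μ(1)·419^3) = 73559640/3 = 24519880.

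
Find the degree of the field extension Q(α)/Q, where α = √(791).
[Q(α):Q] = 2

[Q(α):Q] equals the degree of the minimal polynomial of α. Here α^2 = 791 and x^2 - 791 is irreducible (d = 791 is squarefree, ≠ 1, hence not a square), so deg(m_α) = 2. Thus [Q(α):Q] = 2.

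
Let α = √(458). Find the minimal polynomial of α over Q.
m_α(x) = x^2 - 458

α satisfies α^2 - 458 = 0, so x^2 - 458 annihilates α. Since d = 458 is squarefree and ≠ 1, it is not a perfect square in Q, so x^2 - 458 has no rational root and is therefore irreducible over Q (a degree-2 polynomial over a field is irreducible iff it has no root). Hence m_α(x) = x^2 - 458.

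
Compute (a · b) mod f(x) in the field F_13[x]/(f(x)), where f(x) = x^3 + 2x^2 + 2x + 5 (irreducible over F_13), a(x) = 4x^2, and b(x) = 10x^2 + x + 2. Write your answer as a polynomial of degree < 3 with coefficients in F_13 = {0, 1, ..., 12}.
a · b ≡ 2x^2 + 4x + 3 (mod f(x))

Multiply in F_13[x]: a(x)·b(x) = (4x^2)·(10x^2 + x + 2) = x^4 + 4x^3 + 8x^2. This has degree ≥ 3, so divide by f(x) over F_13: x^4 + 4x^3 + 8x^2 = (x + 2)·(x^3 + 2x^2 + 2x + 5) + (2x^2 + 4x + 3). Hence a·b ≡ 2x^2 + 4x + 3 (mod f). (F_13[x]/(f) is a field with 13^3 = 2197 elements since f is irreducible of degree 3.)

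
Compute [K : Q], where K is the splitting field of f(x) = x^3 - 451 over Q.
[K : Q] = 6

The roots of x^3 - 451 are ∛451, ω∛451, ω^2∛451 where ω = e^(2πi/3) is a primitive cube root of unity, so K = Q(∛451, ω). Now [Q(∛451):Q] = 3 (since 451 is not a perfect cube, x^3 - 451 is irreducible) and [Q(ω):Q] = 2. Both 2 and 3 divide [K:Q], and [K:Q] ≤ 3·2 = 6, so [K:Q] = 6. (Equivalently: Q(∛451) ⊂ R but ω ∉ R, so [K : Q(∛451)] = 2.)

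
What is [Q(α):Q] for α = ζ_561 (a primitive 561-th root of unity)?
[Q(α):Q] = 320

The minimal polynomial of ζ_561 over Q is the 561-th cyclotomic polynomial Φ_561(x), which is irreducible over Q and has degree φ(561) = 320. Hence [Q(α):Q] = φ(561) = 320.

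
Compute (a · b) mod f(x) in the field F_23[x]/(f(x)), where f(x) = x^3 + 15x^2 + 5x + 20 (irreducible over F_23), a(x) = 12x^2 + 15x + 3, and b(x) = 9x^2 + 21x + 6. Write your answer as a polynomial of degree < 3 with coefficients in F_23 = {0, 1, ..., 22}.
a · b ≡ 15x^2 + 18x + 22 (mod f(x))

Multiply in F_23[x]: a(x)·b(x) = (12x^2 + 15x + 3)·(9x^2 + 21x + 6) = 16x^4 + 19x^3 + 15x + 18. This has degree ≥ 3, so divide by f(x) over F_23: 16x^4 + 19x^3 + 15x + 18 = (16x + 9)·(x^3 + 15x^2 + 5x + 20) + (15x^2 + 18x + 22). Hence a·b ≡ 15x^2 + 18x + 22 (mod f). (F_23[x]/(f) is a field with 23^3 = 12167 elements since f is irreducible of degree 3.)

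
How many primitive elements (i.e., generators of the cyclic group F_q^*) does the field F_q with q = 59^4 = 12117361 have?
There are φ(12117360) = 3118080 primitive elements

F_q^* is cyclic of order q - 1 = 12117360. A cyclic group of order m has exactly φ(m) generators. Here m = 12117360 = 2^4 · 3 · 5 · 29 · 1741, so the number of primitive elements is φ(12117360) = 3118080.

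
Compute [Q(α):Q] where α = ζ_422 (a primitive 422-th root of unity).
[Q(α):Q] = 210

The minimal polynomial of ζ_422 over Q is the 422-th cyclotomic polynomial Φ_422(x), which is irreducible over Q and has degree φ(422) = 210. Hence [Q(α):Q] = φ(422) = 210.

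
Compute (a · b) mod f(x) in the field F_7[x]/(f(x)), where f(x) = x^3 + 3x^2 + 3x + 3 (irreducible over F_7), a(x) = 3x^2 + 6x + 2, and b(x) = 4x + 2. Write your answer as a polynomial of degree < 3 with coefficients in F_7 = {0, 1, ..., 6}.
a · b ≡ x^2 + 5x + 3 (mod f(x))

Multiply in F_7[x]: a(x)·b(x) = (3x^2 + 6x + 2)·(4x + 2) = 5x^3 + 2x^2 + 6x + 4. This has degree ≥ 3, so divide by f(x) over F_7: 5x^3 + 2x^2 + 6x + 4 = (5)·(x^3 + 3x^2 + 3x + 3) + (x^2 + 5x + 3). Hence a·b ≡ x^2 + 5x + 3 (mod f). (F_7[x]/(f) is a field with 7^3 = 343 elements since f is irreducible of degree 3.)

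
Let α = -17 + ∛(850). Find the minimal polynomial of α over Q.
m_α(x) = x^3 + 51x^2 + 867x + 4063

Set β = α + 17 = ∛(850), so β^3 = 850. Then (α + 17)^3 - 850 = 0, i.e. α is a root of g(x) = (x + 17)^3 - 850 = x^3 + 51x^2 + 867x + 4063. Since g(x) = h(x + 17) where h(x) = x^3 - 850, and h is irreducible over Q (because 850 is not a perfect cube, so h has no rational root, and a monic cubic with no rational root is irreducible), g is also irreducible (irreducibility is preserved under the substitution x → x + 17). Hence m_α(x) = x^3 + 51x^2 + 867x + 4063.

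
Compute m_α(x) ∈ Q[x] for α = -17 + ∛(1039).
m_α(x) = x^3 + 51x^2 + 867x + 3874

Set β = α + 17 = ∛(1039), so β^3 = 1039. Then (α + 17)^3 - 1039 = 0, i.e. α is a root of g(x) = (x + 17)^3 - 1039 = x^3 + 51x^2 + 867x + 3874. Since g(x) = h(x + 17) where h(x) = x^3 - 1039, and h is irreducible over Q (because 1039 is not a perfect cube, so h has no rational root, and a monic cubic with no rational root is irreducible), g is also irreducible (irreducibility is preserved under the substitution x → x + 17). Hence m_α(x) = x^3 + 51x^2 + 867x + 3874.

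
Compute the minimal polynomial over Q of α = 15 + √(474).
m_α(x) = x^2 - 30x - 249

From α - 15 = √(474), squaring gives (α - 15)^2 = 474, i.e. α^2 - 30α + 225 = 474, so α^2 - 30α - 249 = 0. The discriminant of x^2 - 30x - 249 is (-30)^2 - 4·(-249) = 900 + 996 = 1896, and 4·(474) is not a perfect square in Q since 474 is squarefree and ≠ 1. Hence x^2 - 30x - 249 is irreducible over Q and is the minimal polynomial of α.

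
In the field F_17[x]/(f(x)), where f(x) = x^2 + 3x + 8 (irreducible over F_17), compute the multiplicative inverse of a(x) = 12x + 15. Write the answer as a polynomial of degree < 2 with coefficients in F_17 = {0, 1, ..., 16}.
a(x)^(-1) ≡ 14x + 16 (mod f(x))

Since f is irreducible over F_17, F_17[x]/(f) is a field and a(x) ≠ 0 has an inverse. Apply the extended Euclidean algorithm to f(x) and a(x) in F_17[x]: f(x) = (10x + 9)·a(x) + (9). The last nonzero remainder is the constant 9 = gcd(f, a) in F_17. Back-substituting through the division chain expresses 9 = s(x)·a(x) + t(x)·f(x) with s(x) ≡ 7x + 8 (mod f), so (7x + 8)·a(x) ≡ 9 (mod f). Multiplying by 9^(-1) ≡ 2 in F_17 gives a(x)^(-1) ≡ 2·(7x + 8) ≡ 14x + 16 (mod f). Check: (12x + 15)·(14x + 16) = 15x^2 + 11x + 2 ≡ 1 (mod x^2 + 3x + 8).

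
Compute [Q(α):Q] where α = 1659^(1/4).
[Q(α):Q] = 4

α is a root of x^4 - 1659. By Eisenstein's criterion at the prime p = 3 (which divides the constant term 1659 but p^2 = 9 does not, since 1659 is squarefree), x^4 - 1659 is irreducible over Q. Hence [Q(α):Q] = 4.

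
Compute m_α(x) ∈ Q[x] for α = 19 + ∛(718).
m_α(x) = x^3 - 57x^2 + 1083x - 7577

Set β = α - 19 = ∛(718), so β^3 = 718. Then (α - 19)^3 - 718 = 0, i.e. α is a root of g(x) = (x - 19)^3 - 718 = x^3 - 57x^2 + 1083x - 7577. Since g(x) = h(x - 19) where h(x) = x^3 - 718, and h is irreducible over Q (because 718 is not a perfect cube, so h has no rational root, and a monic cubic with no rational root is irreducible), g is also irreducible (irreducibility is preserved under the substitution x → x - 19). Hence m_α(x) = x^3 - 57x^2 + 1083x - 7577.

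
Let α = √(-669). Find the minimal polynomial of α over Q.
m_α(x) = x^2 + 669

α satisfies α^2 + 669 = 0, so x^2 + 669 annihilates α. Since d = -669 is squarefree and ≠ 1, it is not a perfect square in Q, so x^2 + 669 has no rational root and is therefore irreducible over Q (a degree-2 polynomial over a field is irreducible iff it has no root). Hence m_α(x) = x^2 + 669.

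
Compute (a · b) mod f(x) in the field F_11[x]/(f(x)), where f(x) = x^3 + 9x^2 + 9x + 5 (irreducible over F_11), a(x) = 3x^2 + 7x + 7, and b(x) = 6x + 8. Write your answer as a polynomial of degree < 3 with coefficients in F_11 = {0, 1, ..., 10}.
a · b ≡ 3x^2 + 2x + 10 (mod f(x))

Multiply in F_11[x]: a(x)·b(x) = (3x^2 + 7x + 7)·(6x + 8) = 7x^3 + 10x + 1. This has degree ≥ 3, so divide by f(x) over F_11: 7x^3 + 10x + 1 = (7)·(x^3 + 9x^2 + 9x + 5) + (3x^2 + 2x + 10). Hence a·b ≡ 3x^2 + 2x + 10 (mod f). (F_11[x]/(f) is a field with 11^3 = 1331 elements since f is irreducible of degree 3.)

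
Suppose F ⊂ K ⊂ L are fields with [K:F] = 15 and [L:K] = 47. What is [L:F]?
[L:F] = 705

The tower law says that for any tower of field extensions F ⊂ K ⊂ L with finite degrees, [L:F] = [L:K] · [K:F]. Here this gives [L:F] = 47 · 15 = 705.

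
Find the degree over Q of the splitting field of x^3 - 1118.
[K : Q] = 6

The roots of x^3 - 1118 are ∛1118, ω∛1118, ω^2∛1118 where ω = e^(2πi/3) is a primitive cube root of unity, so K = Q(∛1118, ω). Now [Q(∛1118):Q] = 3 (since 1118 is not a perfect cube, x^3 - 1118 is irreducible) and [Q(ω):Q] = 2. Both 2 and 3 divide [K:Q], and [K:Q] ≤ 3·2 = 6, so [K:Q] = 6. (Equivalently: Q(∛1118) ⊂ R but ω ∉ R, so [K : Q(∛1118)] = 2.)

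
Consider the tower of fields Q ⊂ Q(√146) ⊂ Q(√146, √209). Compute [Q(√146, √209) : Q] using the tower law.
[Q(√146, √209) : Q] = 4

[Q(√146):Q] = 2 (min poly x^2 - 146, irreducible since 146 is squarefree > 1). For the top step, suppose √209 ∈ Q(√146), say √209 = c + d√146 with c, d ∈ Q. Squaring: 209 = c^2 + 146d^2 + 2cd√146. Since √146 ∉ Q this forces 2cd = 0. If d = 0 then √209 = c ∈ Q, contradicting 209 squarefree > 1. If c = 0 then 209 = 146d^2, so 146·209 = (146d)^2 is a perfect square in Q — but 146·209 = 30514 is not a perfect square (since 146 and 209 are distinct squarefree integers). Contradiction. Hence √209 ∉ Q(√146), so x^2 - 209 stays irreducible over Q(√146) and [Q(√146, √209) : Q(√146)] = 2. By the tower law, [Q(√146, √209) : Q] = 2 · 2 = 4.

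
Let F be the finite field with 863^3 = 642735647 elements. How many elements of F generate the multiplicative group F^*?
There are φ(642735646) = 274800960 primitive elements

F_q^* is cyclic of order q - 1 = 642735646. A cyclic group of order m has exactly φ(m) generators. Here m = 642735646 = 2 · 7^2 · 431 · 15217, so the number of primitive elements is φ(642735646) = 274800960.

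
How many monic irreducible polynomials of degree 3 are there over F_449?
There are 30172800 monic irreducible polynomials of degree 3 over F_449

Each element of F_{449^3} that lies in no proper subfield is a root of exactly one monic irreducible of degree 3 over F_449, and each such polynomial has 3 distinct roots in F_{449^3}. By Möbius inversion the count is N_449(3) = (1/3) Σ_{d|3} μ(3/d) · 449^d = (1/3)(μ(3)·449^1 + μ(1)·449^3) = 90518400/3 = 30172800.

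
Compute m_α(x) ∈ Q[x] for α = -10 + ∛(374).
m_α(x) = x^3 + 30x^2 + 300x + 626

Set β = α + 10 = ∛(374), so β^3 = 374. Then (α + 10)^3 - 374 = 0, i.e. α is a root of g(x) = (x + 10)^3 - 374 = x^3 + 30x^2 + 300x + 626. Since g(x) = h(x + 10) where h(x) = x^3 - 374, and h is irreducible over Q (because 374 is not a perfect cube, so h has no rational root, and a monic cubic with no rational root is irreducible), g is also irreducible (irreducibility is preserved under the substitution x → x + 10). Hence m_α(x) = x^3 + 30x^2 + 300x + 626.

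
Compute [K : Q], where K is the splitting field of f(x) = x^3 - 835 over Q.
[K : Q] = 6

The roots of x^3 - 835 are ∛835, ω∛835, ω^2∛835 where ω = e^(2πi/3) is a primitive cube root of unity, so K = Q(∛835, ω). Now [Q(∛835):Q] = 3 (since 835 is not a perfect cube, x^3 - 835 is irreducible) and [Q(ω):Q] = 2. Both 2 and 3 divide [K:Q], and [K:Q] ≤ 3·2 = 6, so [K:Q] = 6. (Equivalently: Q(∛835) ⊂ R but ω ∉ R, so [K : Q(∛835)] = 2.)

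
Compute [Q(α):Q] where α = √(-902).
[Q(α):Q] = 2

[Q(α):Q] equals the degree of the minimal polynomial of α. Here α^2 = -902 and x^2 + 902 is irreducible (d = -902 is squarefree, ≠ 1, hence not a square), so deg(m_α) = 2. Thus [Q(α):Q] = 2.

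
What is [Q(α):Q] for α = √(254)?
[Q(α):Q] = 2

[Q(α):Q] equals the degree of the minimal polynomial of α. Here α^2 = 254 and x^2 - 254 is irreducible (d = 254 is squarefree, ≠ 1, hence not a square), so deg(m_α) = 2. Thus [Q(α):Q] = 2.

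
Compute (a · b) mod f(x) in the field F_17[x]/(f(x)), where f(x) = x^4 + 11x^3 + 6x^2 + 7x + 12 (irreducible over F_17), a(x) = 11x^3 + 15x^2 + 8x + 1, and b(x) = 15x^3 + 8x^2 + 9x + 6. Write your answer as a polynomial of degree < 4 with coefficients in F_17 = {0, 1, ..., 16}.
a · b ≡ 3x^3 + 8x^2 + 8x + 5 (mod f(x))

Multiply in F_17[x]: a(x)·b(x) = (11x^3 + 15x^2 + 8x + 1)·(15x^3 + 8x^2 + 9x + 6) = 12x^6 + 7x^5 + 16x^4 + 8x^3 + 6x + 6. This has degree ≥ 4, so divide by f(x) over F_17: 12x^6 + 7x^5 + 16x^4 + 8x^3 + 6x + 6 = (12x^2 + 11x + 10)·(x^4 + 11x^3 + 6x^2 + 7x + 12) + (3x^3 + 8x^2 + 8x + 5). Hence a·b ≡ 3x^3 + 8x^2 + 8x + 5 (mod f). (F_17[x]/(f) is a field with 17^4 = 83521 elements since f is irreducible of degree 4.)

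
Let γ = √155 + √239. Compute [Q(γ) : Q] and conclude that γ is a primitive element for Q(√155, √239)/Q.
[Q(γ) : Q] = 4 (equivalently, Q(γ) = Q(√155, √239))

Obviously Q(γ) ⊆ Q(√155, √239), and [Q(√155, √239):Q] = 4 (since 155, 239 are distinct squarefree integers > 1 with 37045 not a perfect square). To show equality we compute the minimal polynomial of γ. From γ = √155 + √239: γ^2 = 155 + 2√(37045) + 239 = 394 + 2√(37045), so γ^2 - 394 = 2√(37045); squaring, (γ^2 - 394)^2 = 4·37045, i.e. γ^4 - 788γ^2 + 155236 - 148180 = 0, i.e. γ^4 - 788γ^2 + 7056 = 0. So γ is a root of x^4 - 788x^2 + 7056. This polynomial is irreducible over Q: it has no rational root (each ±√155 ± √239 is irrational), and any factorization into two quadratics over Q would force √(37045) ∈ Q (pairing opposite roots) or √155, √239 ∈ Q (other pairings), all impossible. Hence [Q(γ):Q] = 4 = [Q(√155, √239):Q], so Q(γ) = Q(√155, √239).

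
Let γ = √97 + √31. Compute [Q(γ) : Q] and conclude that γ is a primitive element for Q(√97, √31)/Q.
[Q(γ) : Q] = 4 (equivalently, Q(γ) = Q(√97, √31))

Obviously Q(γ) ⊆ Q(√97, √31), and [Q(√97, √31):Q] = 4 (since 97, 31 are distinct squarefree integers > 1 with 3007 not a perfect square). To show equality we compute the minimal polynomial of γ. From γ = √97 + √31: γ^2 = 97 + 2√(3007) + 31 = 128 + 2√(3007), so γ^2 - 128 = 2√(3007); squaring, (γ^2 - 128)^2 = 4·3007, i.e. γ^4 - 256γ^2 + 16384 - 12028 = 0, i.e. γ^4 - 256γ^2 + 4356 = 0. So γ is a root of x^4 - 256x^2 + 4356. This polynomial is irreducible over Q: it has no rational root (each ±√97 ± √31 is irrational), and any factorization into two quadratics over Q would force √(3007) ∈ Q (pairing opposite roots) or √97, √31 ∈ Q (other pairings), all impossible. Hence [Q(γ):Q] = 4 = [Q(√97, √31):Q], so Q(γ) = Q(√97, √31).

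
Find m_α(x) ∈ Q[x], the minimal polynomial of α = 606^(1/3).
m_α(x) = x^3 - 606

α satisfies α^3 = 606, so x^3 - 606 annihilates α. By the rational root test, a rational root p/q (in lowest terms) of x^3 - 606 would satisfy p^3 = 606 q^3, forcing q = 1 and p^3 = 606; but 606 is not a perfect cube, contradiction. A monic cubic over Q with no rational root is irreducible (any nontrivial factorization would include a linear factor). Hence x^3 - 606 is the minimal polynomial of α, and in particular [Q(α):Q] = 3.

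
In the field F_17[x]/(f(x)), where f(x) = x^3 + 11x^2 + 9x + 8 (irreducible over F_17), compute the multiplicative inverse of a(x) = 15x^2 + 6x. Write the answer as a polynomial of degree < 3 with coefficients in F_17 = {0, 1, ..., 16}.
a(x)^(-1) ≡ 16x + 3 (mod f(x))

Since f is irreducible over F_17, F_17[x]/(f) is a field and a(x) ≠ 0 has an inverse. Apply the extended Euclidean algorithm to f(x) and a(x) in F_17[x]: f(x) = (8x + 10)·a(x) + (8). The last nonzero remainder is the constant 8 = gcd(f, a) in F_17. Back-substituting through the division chain expresses 8 = s(x)·a(x) + t(x)·f(x) with s(x) ≡ 9x + 7 (mod f), so (9x + 7)·a(x) ≡ 8 (mod f). Multiplying by 8^(-1) ≡ 15 in F_17 gives a(x)^(-1) ≡ 15·(9x + 7) ≡ 16x + 3 (mod f). Check: (15x^2 + 6x)·(16x + 3) = 2x^3 + 5x^2 + x ≡ 1 (mod x^3 + 11x^2 + 9x + 8).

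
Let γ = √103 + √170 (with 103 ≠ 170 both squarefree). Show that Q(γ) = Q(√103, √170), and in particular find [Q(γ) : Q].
[Q(γ) : Q] = 4 (equivalently, Q(γ) = Q(√103, √170))

Obviously Q(γ) ⊆ Q(√103, √170), and [Q(√103, √170):Q] = 4 (since 103, 170 are distinct squarefree integers > 1 with 17510 not a perfect square). To show equality we compute the minimal polynomial of γ. From γ = √103 + √170: γ^2 = 103 + 2√(17510) + 170 = 273 + 2√(17510), so γ^2 - 273 = 2√(17510); squaring, (γ^2 - 273)^2 = 4·17510, i.e. γ^4 - 546γ^2 + 74529 - 70040 = 0, i.e. γ^4 - 546γ^2 + 4489 = 0. So γ is a root of x^4 - 546x^2 + 4489. This polynomial is irreducible over Q: it has no rational root (each ±√103 ± √170 is irrational), and any factorization into two quadratics over Q would force √(17510) ∈ Q (pairing opposite roots) or √103, √170 ∈ Q (other pairings), all impossible. Hence [Q(γ):Q] = 4 = [Q(√103, √170):Q], so Q(γ) = Q(√103, √170).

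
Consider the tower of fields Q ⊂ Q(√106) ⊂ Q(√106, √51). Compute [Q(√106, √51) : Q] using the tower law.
[Q(√106, √51) : Q] = 4

[Q(√106):Q] = 2 (min poly x^2 - 106, irreducible since 106 is squarefree > 1). For the top step, suppose √51 ∈ Q(√106), say √51 = c + d√106 with c, d ∈ Q. Squaring: 51 = c^2 + 106d^2 + 2cd√106. Since √106 ∉ Q this forces 2cd = 0. If d = 0 then √51 = c ∈ Q, contradicting 51 squarefree > 1. If c = 0 then 51 = 106d^2, so 106·51 = (106d)^2 is a perfect square in Q — but 106·51 = 5406 is not a perfect square (since 106 and 51 are distinct squarefree integers). Contradiction. Hence √51 ∉ Q(√106), so x^2 - 51 stays irreducible over Q(√106) and [Q(√106, √51) : Q(√106)] = 2. By the tower law, [Q(√106, √51) : Q] = 2 · 2 = 4.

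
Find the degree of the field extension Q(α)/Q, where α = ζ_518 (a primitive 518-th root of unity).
[Q(α):Q] = 216

The minimal polynomial of ζ_518 over Q is the 518-th cyclotomic polynomial Φ_518(x), which is irreducible over Q and has degree φ(518) = 216. Hence [Q(α):Q] = φ(518) = 216.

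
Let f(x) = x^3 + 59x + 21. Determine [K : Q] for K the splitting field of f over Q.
[K : Q] = 6

By the rational root test, any rational root of the monic integer polynomial f(x) = x^3 + 59x + 21 must be an integer dividing the constant term 21, i.e. one of ±{1, 3, 7, 21}. Evaluating: f(1) = 81, f(-1) = -39, f(3) = 225, f(-3) = -183, f(7) = 777, f(-7) = -735, f(21) = 10521, f(-21) = -10479; none is 0, so f has no rational root and is therefore irreducible over Q (a cubic with no linear factor over a field is irreducible). For an irreducible cubic, the Galois group is A_3 or S_3 according as the discriminant disc(f) = -4a^3 - 27b^2 = -4·(59)^3 - 27·(21)^2 = -833423 is or is not a square in Q. Here disc(f) = -833423 is not a perfect square in Q, so the Galois group of f over Q is not contained in A_3 and must be all of S_3. The splitting field has degree |S_3| = 6 over Q, so [K : Q] = 6.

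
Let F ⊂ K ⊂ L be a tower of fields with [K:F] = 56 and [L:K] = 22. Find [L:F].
[L:F] = 1232

The tower law says that for any tower of field extensions F ⊂ K ⊂ L with finite degrees, [L:F] = [L:K] · [K:F]. Here this gives [L:F] = 22 · 56 = 1232.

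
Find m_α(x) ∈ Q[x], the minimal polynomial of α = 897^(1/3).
m_α(x) = x^3 - 897

α satisfies α^3 = 897, so x^3 - 897 annihilates α. By the rational root test, a rational root p/q (in lowest terms) of x^3 - 897 would satisfy p^3 = 897 q^3, forcing q = 1 and p^3 = 897; but 897 is not a perfect cube, contradiction. A monic cubic over Q with no rational root is irreducible (any nontrivial factorization would include a linear factor). Hence x^3 - 897 is the minimal polynomial of α, and in particular [Q(α):Q] = 3.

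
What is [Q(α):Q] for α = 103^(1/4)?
[Q(α):Q] = 4

α is a root of x^4 - 103. By Eisenstein's criterion at the prime p = 103 (which divides the constant term 103 but p^2 = 10609 does not, since 103 is squarefree), x^4 - 103 is irreducible over Q. Hence [Q(α):Q] = 4.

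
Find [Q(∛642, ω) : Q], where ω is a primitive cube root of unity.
[Q(∛642, ω) : Q] = 6

[Q(∛642):Q] = 3 (min poly x^3 - 642, irreducible since 642 is not a perfect cube). [Q(ω):Q] = 2 (min poly x^2 + x + 1). Since Q(∛642) ⊂ R and ω ∉ R, we have ω ∉ Q(∛642), so x^2 + x + 1 remains irreducible over Q(∛642) and [Q(∛642, ω) : Q(∛642)] = 2. By the tower law, [Q(∛642, ω) : Q] = 3 · 2 = 6. (In fact Q(∛642, ω) is the splitting field of x^3 - 642 over Q.)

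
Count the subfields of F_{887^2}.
F_{887^2} has 2 subfields

The subfields of F_{p^n} are exactly the fields F_{p^d} for d | n (each is the fixed field of the unique index-d subgroup of Gal(F_{p^n}/F_p) ≅ Z/nZ). The divisors of n = 2 are {1, 2}, giving 2 subfields: F_{887^1}, F_{887^2}.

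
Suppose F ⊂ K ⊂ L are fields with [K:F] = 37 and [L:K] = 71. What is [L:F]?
[L:F] = 2627

The tower law says that for any tower of field extensions F ⊂ K ⊂ L with finite degrees, [L:F] = [L:K] · [K:F]. Here this gives [L:F] = 71 · 37 = 2627.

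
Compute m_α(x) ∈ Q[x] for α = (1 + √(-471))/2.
m_α(x) = x^2 - x + 118

From 2α - 1 = √(-471), squaring gives (2α - 1)^2 = -471, i.e. 4α^2 - 4α + 1 = -471, so α^2 - α + (1 + 471)/4 = 0. Since -471 ≡ 1 (mod 4), (1 + 471)/4 = 118 ∈ Z. The polynomial x^2 - x + 118 has discriminant 1 - 4·(118) = -471, which is not a perfect square in Q (d = -471 is squarefree and ≠ 1), so x^2 - x + 118 is irreducible over Q. It is the minimal polynomial of α.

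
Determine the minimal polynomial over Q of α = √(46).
m_α(x) = x^2 - 46

α satisfies α^2 - 46 = 0, so x^2 - 46 annihilates α. Since d = 46 is squarefree and ≠ 1, it is not a perfect square in Q, so x^2 - 46 has no rational root and is therefore irreducible over Q (a degree-2 polynomial over a field is irreducible iff it has no root). Hence m_α(x) = x^2 - 46.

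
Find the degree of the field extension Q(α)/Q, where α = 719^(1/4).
[Q(α):Q] = 4

α is a root of x^4 - 719. By Eisenstein's criterion at the prime p = 719 (which divides the constant term 719 but p^2 = 516961 does not, since 719 is squarefree), x^4 - 719 is irreducible over Q. Hence [Q(α):Q] = 4.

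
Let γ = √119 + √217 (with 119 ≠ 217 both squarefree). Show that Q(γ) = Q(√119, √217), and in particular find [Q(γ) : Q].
[Q(γ) : Q] = 4 (equivalently, Q(γ) = Q(√119, √217))

Obviously Q(γ) ⊆ Q(√119, √217), and [Q(√119, √217):Q] = 4 (since 119, 217 are distinct squarefree integers > 1 with 25823 not a perfect square). To show equality we compute the minimal polynomial of γ. From γ = √119 + √217: γ^2 = 119 + 2√(25823) + 217 = 336 + 2√(25823), so γ^2 - 336 = 2√(25823); squaring, (γ^2 - 336)^2 = 4·25823, i.e. γ^4 - 672γ^2 + 112896 - 103292 = 0, i.e. γ^4 - 672γ^2 + 9604 = 0. So γ is a root of x^4 - 672x^2 + 9604. This polynomial is irreducible over Q: it has no rational root (each ±√119 ± √217 is irrational), and any factorization into two quadratics over Q would force √(25823) ∈ Q (pairing opposite roots) or √119, √217 ∈ Q (other pairings), all impossible. Hence [Q(γ):Q] = 4 = [Q(√119, √217):Q], so Q(γ) = Q(√119, √217).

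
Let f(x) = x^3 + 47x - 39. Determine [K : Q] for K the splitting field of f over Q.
[K : Q] = 6

By the rational root test, any rational root of the monic integer polynomial f(x) = x^3 + 47x - 39 must be an integer dividing the constant term -39, i.e. one of ±{1, 3, 13, 39}. Evaluating: f(1) = 9, f(-1) = -87, f(3) = 129, f(-3) = -207, f(13) = 2769, f(-13) = -2847, f(39) = 61113, f(-39) = -61191; none is 0, so f has no rational root and is therefore irreducible over Q (a cubic with no linear factor over a field is irreducible). For an irreducible cubic, the Galois group is A_3 or S_3 according as the discriminant disc(f) = -4a^3 - 27b^2 = -4·(47)^3 - 27·(-39)^2 = -456359 is or is not a square in Q. Here disc(f) = -456359 is not a perfect square in Q, so the Galois group of f over Q is not contained in A_3 and must be all of S_3. The splitting field has degree |S_3| = 6 over Q, so [K : Q] = 6.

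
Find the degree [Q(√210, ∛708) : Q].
[Q(√210, ∛708) : Q] = 6

Let L = Q(√210, ∛708). Since Q(√210) ⊂ L and [Q(√210):Q] = 2, the tower law gives 2 | [L:Q]. Likewise Q(∛708) ⊂ L with [Q(∛708):Q] = 3 (because 708 is not a perfect cube), so 3 | [L:Q]. As gcd(2,3) = 1, [L:Q] is divisible by 6. Conversely L is generated over Q by √210 and ∛708, so [L:Q] ≤ 2·3 = 6. Therefore [Q(√210, ∛708) : Q] = 6.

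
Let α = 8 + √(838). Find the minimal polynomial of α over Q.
m_α(x) = x^2 - 16x - 774

From α - 8 = √(838), squaring gives (α - 8)^2 = 838, i.e. α^2 - 16α + 64 = 838, so α^2 - 16α - 774 = 0. The discriminant of x^2 - 16x - 774 is (-16)^2 - 4·(-774) = 256 + 3096 = 3352, and 4·(838) is not a perfect square in Q since 838 is squarefree and ≠ 1. Hence x^2 - 16x - 774 is irreducible over Q and is the minimal polynomial of α.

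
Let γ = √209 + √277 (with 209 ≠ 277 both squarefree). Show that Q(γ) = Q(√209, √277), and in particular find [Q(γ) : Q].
[Q(γ) : Q] = 4 (equivalently, Q(γ) = Q(√209, √277))

Obviously Q(γ) ⊆ Q(√209, √277), and [Q(√209, √277):Q] = 4 (since 209, 277 are distinct squarefree integers > 1 with 57893 not a perfect square). To show equality we compute the minimal polynomial of γ. From γ = √209 + √277: γ^2 = 209 + 2√(57893) + 277 = 486 + 2√(57893), so γ^2 - 486 = 2√(57893); squaring, (γ^2 - 486)^2 = 4·57893, i.e. γ^4 - 972γ^2 + 236196 - 231572 = 0, i.e. γ^4 - 972γ^2 + 4624 = 0. So γ is a root of x^4 - 972x^2 + 4624. This polynomial is irreducible over Q: it has no rational root (each ±√209 ± √277 is irrational), and any factorization into two quadratics over Q would force √(57893) ∈ Q (pairing opposite roots) or √209, √277 ∈ Q (other pairings), all impossible. Hence [Q(γ):Q] = 4 = [Q(√209, √277):Q], so Q(γ) = Q(√209, √277).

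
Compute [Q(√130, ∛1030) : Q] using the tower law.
[Q(√130, ∛1030) : Q] = 6

Let L = Q(√130, ∛1030). Since Q(√130) ⊂ L and [Q(√130):Q] = 2, the tower law gives 2 | [L:Q]. Likewise Q(∛1030) ⊂ L with [Q(∛1030):Q] = 3 (because 1030 is not a perfect cube), so 3 | [L:Q]. As gcd(2,3) = 1, [L:Q] is divisible by 6. Conversely L is generated over Q by √130 and ∛1030, so [L:Q] ≤ 2·3 = 6. Therefore [Q(√130, ∛1030) : Q] = 6.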